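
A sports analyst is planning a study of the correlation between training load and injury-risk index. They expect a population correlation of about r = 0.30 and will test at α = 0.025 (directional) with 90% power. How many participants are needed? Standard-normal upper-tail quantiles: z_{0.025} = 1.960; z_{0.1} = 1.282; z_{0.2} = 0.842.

Fisher's z: C = ½·ln((1+r)/(1−r)) = ½·ln(1.8571) = 0.3095.
n = ((z_{α} + z_β)/C)² + 3.
(1.960 + 1.282) / 0.3095 = 3.242 / 0.3095 = 10.475.
n = 10.475² + 3 = 109.72 + 3 = 112.7.
Round up.

n = 113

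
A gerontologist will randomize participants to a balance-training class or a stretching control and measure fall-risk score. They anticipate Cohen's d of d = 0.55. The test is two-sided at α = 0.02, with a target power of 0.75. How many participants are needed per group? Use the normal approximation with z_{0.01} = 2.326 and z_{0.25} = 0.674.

n = 60 per group

For two independent groups with equal n: n = 2·((z_{α/2} + z_β) / d)².
z_{α/2} + z_β = 2.326 + 0.674 = 3.000.
n = 2 × (3.000 / 0.55)² = 2 × 5.455² = 2 × 29.75 = 59.5.
Round up to the next whole participant.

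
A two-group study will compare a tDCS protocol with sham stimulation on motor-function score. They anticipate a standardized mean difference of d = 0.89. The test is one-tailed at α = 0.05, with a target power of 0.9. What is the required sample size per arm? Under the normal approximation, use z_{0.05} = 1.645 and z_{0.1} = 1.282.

n = 22 per group

For two independent groups with equal n: n = 2·((z_{α} + z_β) / d)².
z_{α} + z_β = 1.645 + 1.282 = 2.927.
n = 2 × (2.927 / 0.89)² = 2 × 3.289² = 2 × 10.82 = 21.6.
Round up to the next whole participant.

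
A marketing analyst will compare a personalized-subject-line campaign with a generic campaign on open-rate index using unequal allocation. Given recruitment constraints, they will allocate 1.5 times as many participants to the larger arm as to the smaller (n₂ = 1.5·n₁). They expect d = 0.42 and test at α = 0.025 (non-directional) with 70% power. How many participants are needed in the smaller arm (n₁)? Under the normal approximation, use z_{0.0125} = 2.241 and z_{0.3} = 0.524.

With allocation ratio k = n₂/n₁ = 1.5, Var(x̄₁−x̄₂) = σ²(1/n₁ + 1/(k·n₁)) = σ²·(k+1)/(k·n₁).
So n₁ = (1 + 1/k)·((z_{α/2} + z_β)/d)² = 1.667 × (2.765/0.42)².
n₁ = 1.667 × 43.34 = 72.2.
Round up: n₁ = 73, giving n₂ = ⌈1.5 × 73⌉ = ⌈109.5⌉ = 110.

n₁ = 73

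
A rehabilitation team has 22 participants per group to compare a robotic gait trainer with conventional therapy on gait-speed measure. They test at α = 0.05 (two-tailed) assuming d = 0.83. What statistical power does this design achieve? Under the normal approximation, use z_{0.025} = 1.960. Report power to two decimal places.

For two equal groups, power = Φ(d·√(n/2) − z_{α/2}).
d·√(n/2) = 0.83 × √(22/2) = 0.83 × 3.317 = 2.753.
z_β = 2.753 − 1.960 = 0.793.
Power = Φ(0.793) = 0.786.

power ≈ 0.79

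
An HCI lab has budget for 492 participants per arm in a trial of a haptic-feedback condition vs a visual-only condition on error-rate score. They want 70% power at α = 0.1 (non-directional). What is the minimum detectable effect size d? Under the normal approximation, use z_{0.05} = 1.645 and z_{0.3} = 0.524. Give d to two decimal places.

For two independent groups of n = 492 each: d_min = (z_{α/2} + z_β)·√(2/n).
z-sum = 1.645 + 0.524 = 2.169.
d_min = 2.169 × √(2/492) = 2.169 × 0.0638 = 0.138.

d_min ≈ 0.14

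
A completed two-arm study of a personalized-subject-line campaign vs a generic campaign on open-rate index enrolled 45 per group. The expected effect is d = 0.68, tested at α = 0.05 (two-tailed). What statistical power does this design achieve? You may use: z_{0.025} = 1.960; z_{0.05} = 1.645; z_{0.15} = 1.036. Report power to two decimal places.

For two equal groups, power = Φ(d·√(n/2) − z_{α/2}).
d·√(n/2) = 0.68 × √(45/2) = 0.68 × 4.743 = 3.226.
z_β = 3.226 − 1.960 = 1.266.
Power = Φ(1.266) = 0.897.

power ≈ 0.90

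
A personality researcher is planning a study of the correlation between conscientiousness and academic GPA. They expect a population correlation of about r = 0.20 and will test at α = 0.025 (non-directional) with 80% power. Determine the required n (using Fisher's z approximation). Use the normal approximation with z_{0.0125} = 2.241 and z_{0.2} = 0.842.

n = 235

Fisher's z: C = ½·ln((1+r)/(1−r)) = ½·ln(1.5000) = 0.2027.
n = ((z_{α/2} + z_β)/C)² + 3.
(2.241 + 0.842) / 0.2027 = 3.083 / 0.2027 = 15.210.
n = 15.210² + 3 = 231.33 + 3 = 234.3.
Round up.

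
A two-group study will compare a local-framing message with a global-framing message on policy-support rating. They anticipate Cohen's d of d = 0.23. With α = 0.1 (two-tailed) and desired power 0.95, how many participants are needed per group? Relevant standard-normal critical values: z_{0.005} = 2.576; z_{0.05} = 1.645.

n = 410 per group

For two independent groups with equal n: n = 2·((z_{α/2} + z_β) / d)².
z_{α/2} + z_β = 1.645 + 1.645 = 3.290.
n = 2 × (3.290 / 0.23)² = 2 × 14.304² = 2 × 204.61 = 409.2.
Round up to the next whole participant.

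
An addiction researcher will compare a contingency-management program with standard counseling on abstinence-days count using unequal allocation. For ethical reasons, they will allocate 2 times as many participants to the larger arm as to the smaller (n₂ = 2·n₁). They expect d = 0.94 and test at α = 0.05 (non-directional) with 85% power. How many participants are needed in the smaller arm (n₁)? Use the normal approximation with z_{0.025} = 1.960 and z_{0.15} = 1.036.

With allocation ratio k = n₂/n₁ = 2, Var(x̄₁−x̄₂) = σ²(1/n₁ + 1/(k·n₁)) = σ²·(k+1)/(k·n₁).
So n₁ = (1 + 1/k)·((z_{α/2} + z_β)/d)² = 1.500 × (2.996/0.94)².
n₁ = 1.500 × 10.16 = 15.2.
Round up: n₁ = 16, giving n₂ = 2 × 16 = 32.

n₁ = 16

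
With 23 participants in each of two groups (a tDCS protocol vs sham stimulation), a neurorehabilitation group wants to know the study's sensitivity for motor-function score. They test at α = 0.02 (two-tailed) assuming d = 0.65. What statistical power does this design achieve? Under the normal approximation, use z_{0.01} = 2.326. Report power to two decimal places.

power ≈ 0.45

For two equal groups, power = Φ(d·√(n/2) − z_{α/2}).
d·√(n/2) = 0.65 × √(23/2) = 0.65 × 3.391 = 2.204.
z_β = 2.204 − 2.326 = -0.122.
Power = Φ(-0.122) = 0.452.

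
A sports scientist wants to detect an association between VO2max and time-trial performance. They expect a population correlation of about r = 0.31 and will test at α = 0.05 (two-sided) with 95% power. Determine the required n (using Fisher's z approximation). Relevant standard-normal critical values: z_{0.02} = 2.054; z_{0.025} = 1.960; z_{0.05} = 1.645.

n = 130

Fisher's z: C = ½·ln((1+r)/(1−r)) = ½·ln(1.8986) = 0.3205.
n = ((z_{α/2} + z_β)/C)² + 3.
(1.960 + 1.645) / 0.3205 = 3.605 / 0.3205 = 11.248.
n = 11.248² + 3 = 126.52 + 3 = 129.5.
Round up.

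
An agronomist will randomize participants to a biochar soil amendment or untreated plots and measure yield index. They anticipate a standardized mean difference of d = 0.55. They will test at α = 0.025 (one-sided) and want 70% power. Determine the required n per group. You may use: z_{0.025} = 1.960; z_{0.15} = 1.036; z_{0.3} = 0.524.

n = 41 per group

For two independent groups with equal n: n = 2·((z_{α} + z_β) / d)².
z_{α} + z_β = 1.960 + 0.524 = 2.484.
n = 2 × (2.484 / 0.55)² = 2 × 4.516² = 2 × 20.40 = 40.8.
Round up to the next whole participant.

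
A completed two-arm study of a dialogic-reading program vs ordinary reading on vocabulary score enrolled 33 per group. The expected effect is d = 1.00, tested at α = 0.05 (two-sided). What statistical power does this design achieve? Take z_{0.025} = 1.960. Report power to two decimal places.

power ≈ 0.98

For two equal groups, power = Φ(d·√(n/2) − z_{α/2}).
d·√(n/2) = 1.00 × √(33/2) = 1.00 × 4.062 = 4.062.
z_β = 4.062 − 1.960 = 2.102.
Power = Φ(2.102) = 0.982.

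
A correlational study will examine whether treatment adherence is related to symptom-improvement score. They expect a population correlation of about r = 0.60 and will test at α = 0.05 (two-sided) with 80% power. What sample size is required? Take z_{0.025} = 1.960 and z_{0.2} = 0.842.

Fisher's z: C = ½·ln((1+r)/(1−r)) = ½·ln(4.0000) = 0.6931.
n = ((z_{α/2} + z_β)/C)² + 3.
(1.960 + 0.842) / 0.6931 = 2.802 / 0.6931 = 4.043.
n = 4.043² + 3 = 16.34 + 3 = 19.3.
Round up.

n = 20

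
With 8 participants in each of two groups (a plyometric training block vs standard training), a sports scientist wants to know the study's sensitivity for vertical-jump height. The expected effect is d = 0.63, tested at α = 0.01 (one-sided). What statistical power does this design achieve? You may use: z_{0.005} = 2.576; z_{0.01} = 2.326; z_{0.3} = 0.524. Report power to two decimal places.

For two equal groups, power = Φ(d·√(n/2) − z_{α}).
d·√(n/2) = 0.63 × √(8/2) = 0.63 × 2.000 = 1.260.
z_β = 1.260 − 2.326 = -1.066.
Power = Φ(-1.066) = 0.143.

power ≈ 0.14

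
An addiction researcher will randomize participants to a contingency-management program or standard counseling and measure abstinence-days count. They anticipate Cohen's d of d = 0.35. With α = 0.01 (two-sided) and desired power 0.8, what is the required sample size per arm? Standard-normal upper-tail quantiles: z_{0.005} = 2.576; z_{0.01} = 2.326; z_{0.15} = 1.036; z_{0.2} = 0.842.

n = 191 per group

For two independent groups with equal n: n = 2·((z_{α/2} + z_β) / d)².
z_{α/2} + z_β = 2.576 + 0.842 = 3.418.
n = 2 × (3.418 / 0.35)² = 2 × 9.766² = 2 × 95.37 = 190.7.
Round up to the next whole participant.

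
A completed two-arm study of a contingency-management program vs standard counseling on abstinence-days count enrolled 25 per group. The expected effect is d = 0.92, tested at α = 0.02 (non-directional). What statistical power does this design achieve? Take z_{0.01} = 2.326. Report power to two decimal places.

For two equal groups, power = Φ(d·√(n/2) − z_{α/2}).
d·√(n/2) = 0.92 × √(25/2) = 0.92 × 3.536 = 3.253.
z_β = 3.253 − 2.326 = 0.927.
Power = Φ(0.927) = 0.823.

power ≈ 0.82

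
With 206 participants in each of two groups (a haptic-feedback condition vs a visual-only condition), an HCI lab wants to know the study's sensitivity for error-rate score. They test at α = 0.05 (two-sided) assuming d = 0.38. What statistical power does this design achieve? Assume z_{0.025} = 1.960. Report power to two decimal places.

For two equal groups, power = Φ(d·√(n/2) − z_{α/2}).
d·√(n/2) = 0.38 × √(206/2) = 0.38 × 10.149 = 3.857.
z_β = 3.857 − 1.960 = 1.897.
Power = Φ(1.897) = 0.971.

power ≈ 0.97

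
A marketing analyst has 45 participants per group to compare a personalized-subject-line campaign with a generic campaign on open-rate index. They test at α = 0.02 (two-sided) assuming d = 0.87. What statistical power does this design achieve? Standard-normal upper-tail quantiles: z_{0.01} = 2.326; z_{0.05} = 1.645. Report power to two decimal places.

For two equal groups, power = Φ(d·√(n/2) − z_{α/2}).
d·√(n/2) = 0.87 × √(45/2) = 0.87 × 4.743 = 4.127.
z_β = 4.127 − 2.326 = 1.801.
Power = Φ(1.801) = 0.964.

power ≈ 0.96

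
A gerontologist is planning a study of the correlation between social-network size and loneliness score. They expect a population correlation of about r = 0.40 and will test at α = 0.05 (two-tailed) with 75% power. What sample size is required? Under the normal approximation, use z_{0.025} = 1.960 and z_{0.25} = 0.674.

n = 42

Fisher's z: C = ½·ln((1+r)/(1−r)) = ½·ln(2.3333) = 0.4236.
n = ((z_{α/2} + z_β)/C)² + 3.
(1.960 + 0.674) / 0.4236 = 2.634 / 0.4236 = 6.218.
n = 6.218² + 3 = 38.67 + 3 = 41.7.
Round up.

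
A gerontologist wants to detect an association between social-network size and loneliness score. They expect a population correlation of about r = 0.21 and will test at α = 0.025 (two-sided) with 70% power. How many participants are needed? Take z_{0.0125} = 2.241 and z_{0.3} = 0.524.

n = 172

Fisher's z: C = ½·ln((1+r)/(1−r)) = ½·ln(1.5316) = 0.2132.
n = ((z_{α/2} + z_β)/C)² + 3.
(2.241 + 0.524) / 0.2132 = 2.765 / 0.2132 = 12.969.
n = 12.969² + 3 = 168.20 + 3 = 171.2.
Round up.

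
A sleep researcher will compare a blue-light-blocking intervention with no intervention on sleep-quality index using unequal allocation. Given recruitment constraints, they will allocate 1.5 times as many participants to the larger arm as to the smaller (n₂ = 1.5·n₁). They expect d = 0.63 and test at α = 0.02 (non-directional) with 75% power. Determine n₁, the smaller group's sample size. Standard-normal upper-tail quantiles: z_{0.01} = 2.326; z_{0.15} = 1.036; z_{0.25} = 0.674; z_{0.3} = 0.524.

n₁ = 38

With allocation ratio k = n₂/n₁ = 1.5, Var(x̄₁−x̄₂) = σ²(1/n₁ + 1/(k·n₁)) = σ²·(k+1)/(k·n₁).
So n₁ = (1 + 1/k)·((z_{α/2} + z_β)/d)² = 1.667 × (3.000/0.63)².
n₁ = 1.667 × 22.68 = 37.8.
Round up: n₁ = 38, giving n₂ = 1.5 × 38 = 57.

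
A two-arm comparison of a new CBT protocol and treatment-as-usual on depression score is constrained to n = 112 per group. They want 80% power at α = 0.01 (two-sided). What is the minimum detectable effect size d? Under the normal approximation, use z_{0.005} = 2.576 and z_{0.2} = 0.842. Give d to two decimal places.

For two independent groups of n = 112 each: d_min = (z_{α/2} + z_β)·√(2/n).
z-sum = 2.576 + 0.842 = 3.418.
d_min = 3.418 × √(2/112) = 3.418 × 0.1336 = 0.457.

d_min ≈ 0.46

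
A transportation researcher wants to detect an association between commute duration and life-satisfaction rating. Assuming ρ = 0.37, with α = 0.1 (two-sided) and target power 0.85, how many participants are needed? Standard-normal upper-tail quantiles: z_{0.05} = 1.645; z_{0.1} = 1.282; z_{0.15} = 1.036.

n = 51

Fisher's z: C = ½·ln((1+r)/(1−r)) = ½·ln(2.1746) = 0.3884.
n = ((z_{α/2} + z_β)/C)² + 3.
(1.645 + 1.036) / 0.3884 = 2.681 / 0.3884 = 6.903.
n = 6.903² + 3 = 47.65 + 3 = 50.6.
Round up.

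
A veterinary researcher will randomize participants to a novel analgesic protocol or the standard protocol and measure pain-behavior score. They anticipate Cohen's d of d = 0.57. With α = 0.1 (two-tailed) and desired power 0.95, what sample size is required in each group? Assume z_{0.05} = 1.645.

n = 67 per group

For two independent groups with equal n: n = 2·((z_{α/2} + z_β) / d)².
z_{α/2} + z_β = 1.645 + 1.645 = 3.290.
n = 2 × (3.290 / 0.57)² = 2 × 5.772² = 2 × 33.32 = 66.6.
Round up to the next whole participant.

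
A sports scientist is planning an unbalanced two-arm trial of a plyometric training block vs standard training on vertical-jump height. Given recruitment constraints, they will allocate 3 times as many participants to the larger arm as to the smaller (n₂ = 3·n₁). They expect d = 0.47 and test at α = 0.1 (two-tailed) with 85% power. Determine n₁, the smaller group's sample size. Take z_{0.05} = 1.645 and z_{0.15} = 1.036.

With allocation ratio k = n₂/n₁ = 3, Var(x̄₁−x̄₂) = σ²(1/n₁ + 1/(k·n₁)) = σ²·(k+1)/(k·n₁).
So n₁ = (1 + 1/k)·((z_{α/2} + z_β)/d)² = 1.333 × (2.681/0.47)².
n₁ = 1.333 × 32.54 = 43.4.
Round up: n₁ = 44, giving n₂ = 3 × 44 = 132.

n₁ = 44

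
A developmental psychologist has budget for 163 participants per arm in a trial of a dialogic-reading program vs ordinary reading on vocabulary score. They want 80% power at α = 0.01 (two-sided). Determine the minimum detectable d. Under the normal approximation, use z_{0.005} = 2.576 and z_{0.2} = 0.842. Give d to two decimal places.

For two independent groups of n = 163 each: d_min = (z_{α/2} + z_β)·√(2/n).
z-sum = 2.576 + 0.842 = 3.418.
d_min = 3.418 × √(2/163) = 3.418 × 0.1108 = 0.379.

d_min ≈ 0.38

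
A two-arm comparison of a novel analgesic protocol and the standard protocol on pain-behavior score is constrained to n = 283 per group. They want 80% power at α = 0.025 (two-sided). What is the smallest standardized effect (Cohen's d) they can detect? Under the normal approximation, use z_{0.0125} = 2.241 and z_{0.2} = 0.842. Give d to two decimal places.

d_min ≈ 0.26

For two independent groups of n = 283 each: d_min = (z_{α/2} + z_β)·√(2/n).
z-sum = 2.241 + 0.842 = 3.083.
d_min = 3.083 × √(2/283) = 3.083 × 0.0841 = 0.259.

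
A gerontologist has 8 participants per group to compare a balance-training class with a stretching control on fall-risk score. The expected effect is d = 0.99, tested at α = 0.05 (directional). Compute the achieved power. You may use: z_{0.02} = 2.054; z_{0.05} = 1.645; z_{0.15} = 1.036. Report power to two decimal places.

power ≈ 0.63

For two equal groups, power = Φ(d·√(n/2) − z_{α}).
d·√(n/2) = 0.99 × √(8/2) = 0.99 × 2.000 = 1.980.
z_β = 1.980 − 1.645 = 0.335.
Power = Φ(0.335) = 0.631.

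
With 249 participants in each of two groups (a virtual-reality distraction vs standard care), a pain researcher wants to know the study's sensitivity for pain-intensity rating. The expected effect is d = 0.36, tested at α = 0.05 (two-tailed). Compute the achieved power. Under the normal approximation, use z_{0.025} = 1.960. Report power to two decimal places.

power ≈ 0.98

For two equal groups, power = Φ(d·√(n/2) − z_{α/2}).
d·√(n/2) = 0.36 × √(249/2) = 0.36 × 11.158 = 4.017.
z_β = 4.017 − 1.960 = 2.057.
Power = Φ(2.057) = 0.980.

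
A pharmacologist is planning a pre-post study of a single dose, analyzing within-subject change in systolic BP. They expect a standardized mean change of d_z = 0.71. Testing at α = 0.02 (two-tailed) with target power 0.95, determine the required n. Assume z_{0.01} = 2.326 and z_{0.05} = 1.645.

For a paired (one-sample on differences) test: n = ((z_{α/2} + z_β) / d)².
z_{α/2} + z_β = 2.326 + 1.645 = 3.971.
n = (3.971 / 0.71)² = 5.593² = 31.28.
Round up.

n = 32 pairs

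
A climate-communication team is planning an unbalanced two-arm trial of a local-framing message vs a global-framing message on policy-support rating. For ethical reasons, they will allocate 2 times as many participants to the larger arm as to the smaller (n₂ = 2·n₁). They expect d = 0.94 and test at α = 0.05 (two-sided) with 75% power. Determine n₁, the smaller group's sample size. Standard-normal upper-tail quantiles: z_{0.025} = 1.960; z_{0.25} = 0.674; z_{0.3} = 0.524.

With allocation ratio k = n₂/n₁ = 2, Var(x̄₁−x̄₂) = σ²(1/n₁ + 1/(k·n₁)) = σ²·(k+1)/(k·n₁).
So n₁ = (1 + 1/k)·((z_{α/2} + z_β)/d)² = 1.500 × (2.634/0.94)².
n₁ = 1.500 × 7.85 = 11.8.
Round up: n₁ = 12, giving n₂ = 2 × 12 = 24.

n₁ = 12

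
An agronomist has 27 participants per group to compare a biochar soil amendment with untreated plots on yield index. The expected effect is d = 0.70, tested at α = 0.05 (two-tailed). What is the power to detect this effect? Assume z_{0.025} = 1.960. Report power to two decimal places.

For two equal groups, power = Φ(d·√(n/2) − z_{α/2}).
d·√(n/2) = 0.70 × √(27/2) = 0.70 × 3.674 = 2.572.
z_β = 2.572 − 1.960 = 0.612.
Power = Φ(0.612) = 0.730.

power ≈ 0.73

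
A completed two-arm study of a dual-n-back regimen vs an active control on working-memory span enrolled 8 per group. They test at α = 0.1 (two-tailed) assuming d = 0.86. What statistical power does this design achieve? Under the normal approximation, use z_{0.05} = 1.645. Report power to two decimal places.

For two equal groups, power = Φ(d·√(n/2) − z_{α/2}).
d·√(n/2) = 0.86 × √(8/2) = 0.86 × 2.000 = 1.720.
z_β = 1.720 − 1.645 = 0.075.
Power = Φ(0.075) = 0.530.

power ≈ 0.53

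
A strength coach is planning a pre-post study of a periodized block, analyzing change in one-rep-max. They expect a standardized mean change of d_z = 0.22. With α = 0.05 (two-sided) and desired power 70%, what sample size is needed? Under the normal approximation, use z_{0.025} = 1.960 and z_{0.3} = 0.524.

n = 128 pairs

For a paired (one-sample on differences) test: n = ((z_{α/2} + z_β) / d)².
z_{α/2} + z_β = 1.960 + 0.524 = 2.484.
n = (2.484 / 0.22)² = 11.291² = 127.48.
Round up.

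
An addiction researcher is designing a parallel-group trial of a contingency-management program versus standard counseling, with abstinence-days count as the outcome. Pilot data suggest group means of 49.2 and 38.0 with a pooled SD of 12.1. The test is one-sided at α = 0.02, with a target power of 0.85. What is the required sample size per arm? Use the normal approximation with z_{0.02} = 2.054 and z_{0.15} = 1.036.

n = 23 per group

Cohen's d = |M₁ − M₂| / SD_pooled = |49.2 − 38.0| / 12.1 = 11.2 / 12.1 = 0.926.
For two independent groups with equal n: n = 2·((z_{α} + z_β) / d)².
z_{α} + z_β = 2.054 + 1.036 = 3.090.
n = 2 × (3.090 / 0.926)² = 2 × 3.337² = 2 × 11.14 = 22.3.
Round up to the next whole participant.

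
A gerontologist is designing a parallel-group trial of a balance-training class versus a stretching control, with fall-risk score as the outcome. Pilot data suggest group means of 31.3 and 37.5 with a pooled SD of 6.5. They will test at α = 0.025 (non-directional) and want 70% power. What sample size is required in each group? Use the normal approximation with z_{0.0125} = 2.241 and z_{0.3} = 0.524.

Cohen's d = |M₁ − M₂| / SD_pooled = |31.3 − 37.5| / 6.5 = 6.2 / 6.5 = 0.954.
For two independent groups with equal n: n = 2·((z_{α/2} + z_β) / d)².
z_{α/2} + z_β = 2.241 + 0.524 = 2.765.
n = 2 × (2.765 / 0.954)² = 2 × 2.898² = 2 × 8.40 = 16.8.
Round up to the next whole participant.

n = 17 per group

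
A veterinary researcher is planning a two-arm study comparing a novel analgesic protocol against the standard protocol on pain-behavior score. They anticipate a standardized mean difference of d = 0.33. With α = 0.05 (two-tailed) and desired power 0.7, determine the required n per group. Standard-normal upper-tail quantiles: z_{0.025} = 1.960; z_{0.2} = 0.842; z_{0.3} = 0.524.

For two independent groups with equal n: n = 2·((z_{α/2} + z_β) / d)².
z_{α/2} + z_β = 1.960 + 0.524 = 2.484.
n = 2 × (2.484 / 0.33)² = 2 × 7.527² = 2 × 56.66 = 113.3.
Round up to the next whole participant.

n = 114 per group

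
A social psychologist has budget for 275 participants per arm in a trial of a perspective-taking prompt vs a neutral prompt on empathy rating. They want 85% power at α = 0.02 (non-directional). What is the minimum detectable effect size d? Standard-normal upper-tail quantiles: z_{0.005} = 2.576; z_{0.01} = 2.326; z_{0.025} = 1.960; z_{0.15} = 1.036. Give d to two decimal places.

For two independent groups of n = 275 each: d_min = (z_{α/2} + z_β)·√(2/n).
z-sum = 2.326 + 1.036 = 3.362.
d_min = 3.362 × √(2/275) = 3.362 × 0.0853 = 0.287.

d_min ≈ 0.29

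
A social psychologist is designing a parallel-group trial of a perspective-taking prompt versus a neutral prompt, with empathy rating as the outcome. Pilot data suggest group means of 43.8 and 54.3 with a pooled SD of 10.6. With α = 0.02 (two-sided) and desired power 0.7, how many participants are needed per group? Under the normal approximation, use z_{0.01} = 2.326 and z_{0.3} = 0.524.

Cohen's d = |M₁ − M₂| / SD_pooled = |43.8 − 54.3| / 10.6 = 10.5 / 10.6 = 0.991.
For two independent groups with equal n: n = 2·((z_{α/2} + z_β) / d)².
z_{α/2} + z_β = 2.326 + 0.524 = 2.850.
n = 2 × (2.850 / 0.991)² = 2 × 2.876² = 2 × 8.27 = 16.5.
Round up to the next whole participant.

n = 17 per group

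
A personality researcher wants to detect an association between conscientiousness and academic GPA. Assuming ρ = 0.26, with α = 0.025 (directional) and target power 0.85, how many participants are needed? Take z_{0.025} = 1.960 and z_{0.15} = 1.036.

n = 130

Fisher's z: C = ½·ln((1+r)/(1−r)) = ½·ln(1.7027) = 0.2661.
n = ((z_{α} + z_β)/C)² + 3.
(1.960 + 1.036) / 0.2661 = 2.996 / 0.2661 = 11.259.
n = 11.259² + 3 = 126.76 + 3 = 129.8.
Round up.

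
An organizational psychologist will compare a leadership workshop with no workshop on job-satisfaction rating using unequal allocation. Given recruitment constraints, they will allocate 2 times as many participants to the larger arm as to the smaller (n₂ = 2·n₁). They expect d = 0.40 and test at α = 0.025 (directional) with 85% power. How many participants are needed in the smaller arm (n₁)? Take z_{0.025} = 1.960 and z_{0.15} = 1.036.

n₁ = 85

With allocation ratio k = n₂/n₁ = 2, Var(x̄₁−x̄₂) = σ²(1/n₁ + 1/(k·n₁)) = σ²·(k+1)/(k·n₁).
So n₁ = (1 + 1/k)·((z_{α} + z_β)/d)² = 1.500 × (2.996/0.40)².
n₁ = 1.500 × 56.10 = 84.2.
Round up: n₁ = 85, giving n₂ = 2 × 85 = 170.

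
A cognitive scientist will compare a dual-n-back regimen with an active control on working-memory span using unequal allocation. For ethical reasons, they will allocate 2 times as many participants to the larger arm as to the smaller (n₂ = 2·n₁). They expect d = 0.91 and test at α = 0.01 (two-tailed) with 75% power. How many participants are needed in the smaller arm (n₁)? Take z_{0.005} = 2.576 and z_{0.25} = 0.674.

n₁ = 20

With allocation ratio k = n₂/n₁ = 2, Var(x̄₁−x̄₂) = σ²(1/n₁ + 1/(k·n₁)) = σ²·(k+1)/(k·n₁).
So n₁ = (1 + 1/k)·((z_{α/2} + z_β)/d)² = 1.500 × (3.250/0.91)².
n₁ = 1.500 × 12.76 = 19.1.
Round up: n₁ = 20, giving n₂ = 2 × 20 = 40.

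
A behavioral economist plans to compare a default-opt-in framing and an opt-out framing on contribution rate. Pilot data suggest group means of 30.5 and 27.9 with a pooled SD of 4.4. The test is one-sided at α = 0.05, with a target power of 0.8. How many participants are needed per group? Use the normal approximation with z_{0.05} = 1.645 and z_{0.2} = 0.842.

Cohen's d = |M₁ − M₂| / SD_pooled = |30.5 − 27.9| / 4.4 = 2.6 / 4.4 = 0.591.
For two independent groups with equal n: n = 2·((z_{α} + z_β) / d)².
z_{α} + z_β = 1.645 + 0.842 = 2.487.
n = 2 × (2.487 / 0.591)² = 2 × 4.208² = 2 × 17.71 = 35.4.
Round up to the next whole participant.

n = 36 per group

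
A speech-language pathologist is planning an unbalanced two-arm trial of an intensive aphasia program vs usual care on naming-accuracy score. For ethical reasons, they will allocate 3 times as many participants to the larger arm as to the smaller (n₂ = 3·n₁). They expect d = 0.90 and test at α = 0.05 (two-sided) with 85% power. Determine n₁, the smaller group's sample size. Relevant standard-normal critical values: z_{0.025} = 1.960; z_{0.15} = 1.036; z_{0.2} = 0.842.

n₁ = 15

With allocation ratio k = n₂/n₁ = 3, Var(x̄₁−x̄₂) = σ²(1/n₁ + 1/(k·n₁)) = σ²·(k+1)/(k·n₁).
So n₁ = (1 + 1/k)·((z_{α/2} + z_β)/d)² = 1.333 × (2.996/0.90)².
n₁ = 1.333 × 11.08 = 14.8.
Round up: n₁ = 15, giving n₂ = 3 × 15 = 45.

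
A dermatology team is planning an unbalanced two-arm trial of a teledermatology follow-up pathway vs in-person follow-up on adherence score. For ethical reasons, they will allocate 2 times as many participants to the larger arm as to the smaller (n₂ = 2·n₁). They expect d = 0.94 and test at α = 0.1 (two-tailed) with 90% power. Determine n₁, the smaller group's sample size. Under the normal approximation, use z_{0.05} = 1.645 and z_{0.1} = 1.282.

n₁ = 15

With allocation ratio k = n₂/n₁ = 2, Var(x̄₁−x̄₂) = σ²(1/n₁ + 1/(k·n₁)) = σ²·(k+1)/(k·n₁).
So n₁ = (1 + 1/k)·((z_{α/2} + z_β)/d)² = 1.500 × (2.927/0.94)².
n₁ = 1.500 × 9.70 = 14.5.
Round up: n₁ = 15, giving n₂ = 2 × 15 = 30.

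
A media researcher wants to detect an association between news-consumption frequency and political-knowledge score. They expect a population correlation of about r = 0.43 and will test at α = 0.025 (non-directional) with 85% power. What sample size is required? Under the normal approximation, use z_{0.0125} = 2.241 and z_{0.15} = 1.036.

Fisher's z: C = ½·ln((1+r)/(1−r)) = ½·ln(2.5088) = 0.4599.
n = ((z_{α/2} + z_β)/C)² + 3.
(2.241 + 1.036) / 0.4599 = 3.277 / 0.4599 = 7.125.
n = 7.125² + 3 = 50.77 + 3 = 53.8.
Round up.

n = 54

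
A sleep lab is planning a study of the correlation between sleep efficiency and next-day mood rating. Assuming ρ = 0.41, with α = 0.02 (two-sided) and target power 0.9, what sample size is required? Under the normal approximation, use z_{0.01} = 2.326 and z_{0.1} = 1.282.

n = 72

Fisher's z: C = ½·ln((1+r)/(1−r)) = ½·ln(2.3898) = 0.4356.
n = ((z_{α/2} + z_β)/C)² + 3.
(2.326 + 1.282) / 0.4356 = 3.608 / 0.4356 = 8.283.
n = 8.283² + 3 = 68.61 + 3 = 71.6.
Round up.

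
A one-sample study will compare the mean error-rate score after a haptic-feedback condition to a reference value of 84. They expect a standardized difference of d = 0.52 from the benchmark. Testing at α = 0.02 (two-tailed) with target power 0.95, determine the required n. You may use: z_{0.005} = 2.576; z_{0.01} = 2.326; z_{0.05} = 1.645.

For a one-sample test: n = ((z_{α/2} + z_β) / d)².
z_{α/2} + z_β = 2.326 + 1.645 = 3.971.
n = (3.971 / 0.52)² = 7.637² = 58.32.
Round up.

n = 59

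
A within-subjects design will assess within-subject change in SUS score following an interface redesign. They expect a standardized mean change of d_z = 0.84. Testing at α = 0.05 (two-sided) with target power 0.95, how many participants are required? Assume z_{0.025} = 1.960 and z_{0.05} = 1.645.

For a paired (one-sample on differences) test: n = ((z_{α/2} + z_β) / d)².
z_{α/2} + z_β = 1.960 + 1.645 = 3.605.
n = (3.605 / 0.84)² = 4.292² = 18.42.
Round up.

n = 19 pairs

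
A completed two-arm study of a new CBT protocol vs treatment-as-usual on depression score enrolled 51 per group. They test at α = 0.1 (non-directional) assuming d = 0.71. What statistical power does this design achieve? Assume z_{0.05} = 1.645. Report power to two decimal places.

For two equal groups, power = Φ(d·√(n/2) − z_{α/2}).
d·√(n/2) = 0.71 × √(51/2) = 0.71 × 5.050 = 3.585.
z_β = 3.585 − 1.645 = 1.940.
Power = Φ(1.940) = 0.974.

power ≈ 0.97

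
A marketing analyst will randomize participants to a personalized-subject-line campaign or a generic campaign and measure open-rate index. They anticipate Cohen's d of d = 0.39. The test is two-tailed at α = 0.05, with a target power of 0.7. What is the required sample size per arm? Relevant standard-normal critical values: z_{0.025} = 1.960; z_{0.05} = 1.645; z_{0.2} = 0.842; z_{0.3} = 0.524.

n = 82 per group

For two independent groups with equal n: n = 2·((z_{α/2} + z_β) / d)².
z_{α/2} + z_β = 1.960 + 0.524 = 2.484.
n = 2 × (2.484 / 0.39)² = 2 × 6.369² = 2 × 40.57 = 81.1.
Round up to the next whole participant.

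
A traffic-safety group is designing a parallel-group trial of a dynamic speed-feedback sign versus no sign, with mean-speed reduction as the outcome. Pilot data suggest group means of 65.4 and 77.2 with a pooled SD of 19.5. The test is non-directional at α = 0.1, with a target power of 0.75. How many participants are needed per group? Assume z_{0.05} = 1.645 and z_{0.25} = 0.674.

Cohen's d = |M₁ − M₂| / SD_pooled = |65.4 − 77.2| / 19.5 = 11.8 / 19.5 = 0.605.
For two independent groups with equal n: n = 2·((z_{α/2} + z_β) / d)².
z_{α/2} + z_β = 1.645 + 0.674 = 2.319.
n = 2 × (2.319 / 0.605)² = 2 × 3.833² = 2 × 14.69 = 29.4.
Round up to the next whole participant.

n = 30 per group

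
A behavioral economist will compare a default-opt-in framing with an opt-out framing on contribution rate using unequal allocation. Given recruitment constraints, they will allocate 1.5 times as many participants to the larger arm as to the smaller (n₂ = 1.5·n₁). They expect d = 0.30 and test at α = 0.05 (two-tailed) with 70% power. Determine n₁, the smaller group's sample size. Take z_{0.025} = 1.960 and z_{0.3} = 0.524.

With allocation ratio k = n₂/n₁ = 1.5, Var(x̄₁−x̄₂) = σ²(1/n₁ + 1/(k·n₁)) = σ²·(k+1)/(k·n₁).
So n₁ = (1 + 1/k)·((z_{α/2} + z_β)/d)² = 1.667 × (2.484/0.30)².
n₁ = 1.667 × 68.56 = 114.3.
Round up: n₁ = 115, giving n₂ = ⌈1.5 × 115⌉ = ⌈172.5⌉ = 173.

n₁ = 115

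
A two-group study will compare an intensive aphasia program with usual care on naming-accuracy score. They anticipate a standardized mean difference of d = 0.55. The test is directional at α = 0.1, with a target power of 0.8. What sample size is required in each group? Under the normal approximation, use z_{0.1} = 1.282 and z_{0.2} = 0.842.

For two independent groups with equal n: n = 2·((z_{α} + z_β) / d)².
z_{α} + z_β = 1.282 + 0.842 = 2.124.
n = 2 × (2.124 / 0.55)² = 2 × 3.862² = 2 × 14.91 = 29.8.
Round up to the next whole participant.

n = 30 per group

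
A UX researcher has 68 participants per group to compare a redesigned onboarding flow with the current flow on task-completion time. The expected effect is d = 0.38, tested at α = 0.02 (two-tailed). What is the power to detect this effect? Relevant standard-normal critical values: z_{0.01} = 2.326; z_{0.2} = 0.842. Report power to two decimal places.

power ≈ 0.46

For two equal groups, power = Φ(d·√(n/2) − z_{α/2}).
d·√(n/2) = 0.38 × √(68/2) = 0.38 × 5.831 = 2.216.
z_β = 2.216 − 2.326 = -0.110.
Power = Φ(-0.110) = 0.456.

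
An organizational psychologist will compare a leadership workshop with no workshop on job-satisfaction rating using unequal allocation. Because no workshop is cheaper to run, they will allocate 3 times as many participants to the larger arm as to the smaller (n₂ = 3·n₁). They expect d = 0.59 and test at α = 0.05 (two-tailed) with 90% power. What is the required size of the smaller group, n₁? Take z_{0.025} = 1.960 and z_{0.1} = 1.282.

With allocation ratio k = n₂/n₁ = 3, Var(x̄₁−x̄₂) = σ²(1/n₁ + 1/(k·n₁)) = σ²·(k+1)/(k·n₁).
So n₁ = (1 + 1/k)·((z_{α/2} + z_β)/d)² = 1.333 × (3.242/0.59)².
n₁ = 1.333 × 30.19 = 40.3.
Round up: n₁ = 41, giving n₂ = 3 × 41 = 123.

n₁ = 41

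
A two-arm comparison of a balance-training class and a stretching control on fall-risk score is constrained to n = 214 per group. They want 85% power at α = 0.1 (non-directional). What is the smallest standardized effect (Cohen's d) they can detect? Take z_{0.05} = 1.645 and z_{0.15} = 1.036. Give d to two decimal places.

For two independent groups of n = 214 each: d_min = (z_{α/2} + z_β)·√(2/n).
z-sum = 1.645 + 1.036 = 2.681.
d_min = 2.681 × √(2/214) = 2.681 × 0.0967 = 0.259.

d_min ≈ 0.26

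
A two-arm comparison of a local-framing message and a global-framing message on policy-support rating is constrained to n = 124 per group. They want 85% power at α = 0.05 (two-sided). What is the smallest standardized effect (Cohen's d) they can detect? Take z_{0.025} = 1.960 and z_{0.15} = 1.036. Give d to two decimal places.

For two independent groups of n = 124 each: d_min = (z_{α/2} + z_β)·√(2/n).
z-sum = 1.960 + 1.036 = 2.996.
d_min = 2.996 × √(2/124) = 2.996 × 0.1270 = 0.380.

d_min ≈ 0.38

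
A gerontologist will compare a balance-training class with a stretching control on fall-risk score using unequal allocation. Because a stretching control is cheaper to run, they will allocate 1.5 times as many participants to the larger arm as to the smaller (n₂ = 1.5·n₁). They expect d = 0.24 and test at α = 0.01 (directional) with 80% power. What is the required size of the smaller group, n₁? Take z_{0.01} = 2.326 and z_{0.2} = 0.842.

With allocation ratio k = n₂/n₁ = 1.5, Var(x̄₁−x̄₂) = σ²(1/n₁ + 1/(k·n₁)) = σ²·(k+1)/(k·n₁).
So n₁ = (1 + 1/k)·((z_{α} + z_β)/d)² = 1.667 × (3.168/0.24)².
n₁ = 1.667 × 174.24 = 290.4.
Round up: n₁ = 291, giving n₂ = ⌈1.5 × 291⌉ = ⌈436.5⌉ = 437.

n₁ = 291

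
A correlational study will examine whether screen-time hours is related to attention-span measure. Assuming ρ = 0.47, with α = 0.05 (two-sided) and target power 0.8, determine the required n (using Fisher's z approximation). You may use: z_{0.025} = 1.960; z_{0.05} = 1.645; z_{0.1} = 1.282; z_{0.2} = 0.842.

n = 34

Fisher's z: C = ½·ln((1+r)/(1−r)) = ½·ln(2.7736) = 0.5101.
n = ((z_{α/2} + z_β)/C)² + 3.
(1.960 + 0.842) / 0.5101 = 2.802 / 0.5101 = 5.493.
n = 5.493² + 3 = 30.17 + 3 = 33.2.
Round up.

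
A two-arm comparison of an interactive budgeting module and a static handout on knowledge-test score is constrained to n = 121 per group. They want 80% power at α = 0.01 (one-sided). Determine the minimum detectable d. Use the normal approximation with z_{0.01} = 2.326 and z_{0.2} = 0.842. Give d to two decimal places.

For two independent groups of n = 121 each: d_min = (z_{α} + z_β)·√(2/n).
z-sum = 2.326 + 0.842 = 3.168.
d_min = 3.168 × √(2/121) = 3.168 × 0.1286 = 0.407.

d_min ≈ 0.41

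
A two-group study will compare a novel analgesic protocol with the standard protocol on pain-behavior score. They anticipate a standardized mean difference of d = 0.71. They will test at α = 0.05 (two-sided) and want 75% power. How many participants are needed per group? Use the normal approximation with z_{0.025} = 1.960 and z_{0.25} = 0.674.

For two independent groups with equal n: n = 2·((z_{α/2} + z_β) / d)².
z_{α/2} + z_β = 1.960 + 0.674 = 2.634.
n = 2 × (2.634 / 0.71)² = 2 × 3.710² = 2 × 13.76 = 27.5.
Round up to the next whole participant.

n = 28 per group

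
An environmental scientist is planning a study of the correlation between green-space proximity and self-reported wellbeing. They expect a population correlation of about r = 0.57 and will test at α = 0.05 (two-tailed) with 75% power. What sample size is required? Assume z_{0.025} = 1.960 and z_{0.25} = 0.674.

Fisher's z: C = ½·ln((1+r)/(1−r)) = ½·ln(3.6512) = 0.6475.
n = ((z_{α/2} + z_β)/C)² + 3.
(1.960 + 0.674) / 0.6475 = 2.634 / 0.6475 = 4.068.
n = 4.068² + 3 = 16.55 + 3 = 19.5.
Round up.

n = 20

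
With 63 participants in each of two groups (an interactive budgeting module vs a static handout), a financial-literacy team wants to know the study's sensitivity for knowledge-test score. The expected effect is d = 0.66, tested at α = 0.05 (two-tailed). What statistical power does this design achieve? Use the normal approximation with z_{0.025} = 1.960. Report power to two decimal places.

power ≈ 0.96

For two equal groups, power = Φ(d·√(n/2) − z_{α/2}).
d·√(n/2) = 0.66 × √(63/2) = 0.66 × 5.612 = 3.704.
z_β = 3.704 − 1.960 = 1.744.
Power = Φ(1.744) = 0.959.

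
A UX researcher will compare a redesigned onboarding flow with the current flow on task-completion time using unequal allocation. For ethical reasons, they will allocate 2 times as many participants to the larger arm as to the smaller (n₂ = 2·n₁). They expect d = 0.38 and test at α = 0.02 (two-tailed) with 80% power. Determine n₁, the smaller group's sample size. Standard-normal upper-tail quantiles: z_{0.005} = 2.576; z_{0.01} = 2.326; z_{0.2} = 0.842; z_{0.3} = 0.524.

With allocation ratio k = n₂/n₁ = 2, Var(x̄₁−x̄₂) = σ²(1/n₁ + 1/(k·n₁)) = σ²·(k+1)/(k·n₁).
So n₁ = (1 + 1/k)·((z_{α/2} + z_β)/d)² = 1.500 × (3.168/0.38)².
n₁ = 1.500 × 69.50 = 104.3.
Round up: n₁ = 105, giving n₂ = 2 × 105 = 210.

n₁ = 105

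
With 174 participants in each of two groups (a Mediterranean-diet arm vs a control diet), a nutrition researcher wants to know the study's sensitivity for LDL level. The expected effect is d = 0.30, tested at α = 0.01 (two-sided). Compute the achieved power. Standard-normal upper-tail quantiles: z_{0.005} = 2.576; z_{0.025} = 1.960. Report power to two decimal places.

power ≈ 0.59

For two equal groups, power = Φ(d·√(n/2) − z_{α/2}).
d·√(n/2) = 0.30 × √(174/2) = 0.30 × 9.327 = 2.798.
z_β = 2.798 − 2.576 = 0.222.
Power = Φ(0.222) = 0.588.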